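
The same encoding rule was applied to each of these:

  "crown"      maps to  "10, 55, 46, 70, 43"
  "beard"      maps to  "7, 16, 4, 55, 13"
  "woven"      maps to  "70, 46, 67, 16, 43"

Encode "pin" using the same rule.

49, 28, 43

c(#3)→10 and r(#18)→55: differences scale by 3, so n = 3·pos + 1. Each letter becomes 3×(its alphabet position, a=1..z=26) + 1.
Applying it to pin: p=16→49, i=9→28, n=14→43.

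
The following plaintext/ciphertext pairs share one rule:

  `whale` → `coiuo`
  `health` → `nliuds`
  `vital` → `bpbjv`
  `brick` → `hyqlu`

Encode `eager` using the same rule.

In whale: w→c is +6, h→o is +7, a→i is +8, l→u is +9 — the shift increases by 1 each position. The shift increases by 1 at each position, starting from +6: 6, 7, 8, ….
For eager: e+6=k, a+7=h, g+8=o, e+9=n, r+10=b.

khonb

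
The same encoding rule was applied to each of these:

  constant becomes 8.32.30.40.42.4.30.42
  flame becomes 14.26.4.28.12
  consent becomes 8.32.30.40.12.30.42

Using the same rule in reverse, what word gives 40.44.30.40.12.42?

c(#3)→8 and o(#15)→32: differences scale by 2, so n = 2·pos + 2. The formula is n = 2×(alphabet index, a=1) + 2.
Reversing it on 40.44.30.40.12.42: 40→(40−2)÷2=19=s, 44→(44−2)÷2=21=u, 30→(30−2)÷2=14=n, 40→(40−2)÷2=19=s, 12→(12−2)÷2=5=e, 42→(42−2)÷2=20=t.

sunset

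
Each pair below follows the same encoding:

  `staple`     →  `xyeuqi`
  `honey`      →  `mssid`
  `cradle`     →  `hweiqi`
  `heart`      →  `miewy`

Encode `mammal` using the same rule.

The shift depends on letter class: consonant s→x is +5, but vowel a→e is +4. Two shifts are in play — +4 for a/e/i/o/u, +5 for every other letter.
For mammal: m(cons)+5=r, a(vowel)+4=e, m(cons)+5=r, m(cons)+5=r, a(vowel)+4=e, l(cons)+5=q.

rerreq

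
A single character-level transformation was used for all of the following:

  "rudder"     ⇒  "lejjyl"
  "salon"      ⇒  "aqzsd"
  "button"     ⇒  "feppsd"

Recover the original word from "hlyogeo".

Treating letters as 0–25, the rule is x ↦ 15x + 16 (mod 26).
Undoing it on hlyogeo: h(7)→7·(7−16)≡15=p; l(11)→7·(11−16)≡17=r; y(24)→7·(24−16)≡4=e; o(14)→7·(14−16)≡12=m; g(6)→7·(6−16)≡8=i; e(4)→7·(4−16)≡20=u; o(14)→7·(14−16)≡12=m (all mod 26).

premium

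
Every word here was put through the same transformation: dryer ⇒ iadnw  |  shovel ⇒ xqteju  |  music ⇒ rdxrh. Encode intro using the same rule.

nwyat

Shifts by position in dryer: pos 0: d→i (+5), pos 1: r→a (+9), pos 2: y→d (+5), pos 3: e→n (+9) — repeating every 2. The shifts repeat in a cycle of length 2: positions 0,1,… shift by +5, +9, then the pattern repeats.
On intro: i+5=n, n+9=w, t+5=y, r+9=a, o+5=t.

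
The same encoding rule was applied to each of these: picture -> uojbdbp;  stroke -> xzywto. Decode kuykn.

The shift increases by 1 at each position, starting from +5: 5, 6, 7, ….
Reversing it on kuykn: k−5=f, u−6=o, y−7=r, k−8=c, n−9=e.

force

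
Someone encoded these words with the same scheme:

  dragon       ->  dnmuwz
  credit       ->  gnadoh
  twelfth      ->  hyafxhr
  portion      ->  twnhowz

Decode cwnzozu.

morning

d(3)→d(3) and r(17)→n(13) fit y≡23x+12 (mod 26); the inverse of 23 mod 26 is 17. Treating letters as 0–25, the rule is x ↦ 23x + 12 (mod 26).
Decoding cwnzozu: c(2)→17·(2−12)≡12=m; w(22)→17·(22−12)≡14=o; n(13)→17·(13−12)≡17=r; z(25)→17·(25−12)≡13=n; o(14)→17·(14−12)≡8=i; z(25)→17·(25−12)≡13=n; u(20)→17·(20−12)≡6=g (all mod 26).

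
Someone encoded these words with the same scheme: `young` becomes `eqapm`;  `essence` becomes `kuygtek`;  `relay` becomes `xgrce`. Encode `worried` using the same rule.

Shifts by position in young: pos 0: y→e (+6), pos 1: o→q (+2), pos 2: u→a (+6), pos 3: n→p (+2) — repeating every 2. The shifts repeat in a cycle of length 2: positions 0,1,… shift by +6, +2, then the pattern repeats.
Applying it to worried: w+6=c, o+2=q, r+6=x, r+2=t, i+6=o, e+2=g, d+6=j.

cqxtogj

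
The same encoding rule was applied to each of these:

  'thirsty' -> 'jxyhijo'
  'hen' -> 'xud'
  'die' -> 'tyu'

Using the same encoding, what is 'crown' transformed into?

Compare letters: t→j is +16, h→x is +16, i→y is +16 — a constant shift. It's a constant shift of +16 (ROT16).
On crown: c+16=s, r+16=h, o+16=e, w+16=m, n+16=d.

shemd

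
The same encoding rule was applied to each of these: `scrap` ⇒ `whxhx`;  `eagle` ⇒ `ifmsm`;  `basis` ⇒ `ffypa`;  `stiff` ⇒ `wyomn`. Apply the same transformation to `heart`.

Letter i (0-indexed) is shifted by i+4, so successive shifts are 4, 5, 6, ….
Applying it to heart: h+4=l, e+5=j, a+6=g, r+7=y, t+8=b.

ljgyb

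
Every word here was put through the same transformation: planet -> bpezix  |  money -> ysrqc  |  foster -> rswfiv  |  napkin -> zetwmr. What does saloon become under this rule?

eepasr

It's a Vigenère-style cipher with numeric key [12,4,4]: position i shifts by key[i mod 3].
For saloon: s+12=e, a+4=e, l+4=p, o+12=a, o+4=s, n+4=r.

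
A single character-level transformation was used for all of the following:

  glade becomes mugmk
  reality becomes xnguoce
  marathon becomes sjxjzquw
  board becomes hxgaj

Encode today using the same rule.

zxjje

Shifts by position in glade: pos 0: g→m (+6), pos 1: l→u (+9), pos 2: a→g (+6), pos 3: d→m (+9) — repeating every 2. The shifts repeat in a cycle of length 2: positions 0,1,… shift by +6, +9, then the pattern repeats.
Applying it to today: t+6=z, o+9=x, d+6=j, a+9=j, y+6=e.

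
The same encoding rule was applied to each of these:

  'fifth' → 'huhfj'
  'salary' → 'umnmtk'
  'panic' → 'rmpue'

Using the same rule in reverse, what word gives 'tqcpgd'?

reader

Shifts by position in fifth: pos 0: f→h (+2), pos 1: i→u (+12), pos 2: f→h (+2), pos 3: t→f (+12) — repeating every 2. The shifts repeat in a cycle of length 2: positions 0,1,… shift by +2, +12, then the pattern repeats.
Undoing it on tqcpgd: t−2=r, q−12=e, c−2=a, p−12=d, g−2=e, d−12=r.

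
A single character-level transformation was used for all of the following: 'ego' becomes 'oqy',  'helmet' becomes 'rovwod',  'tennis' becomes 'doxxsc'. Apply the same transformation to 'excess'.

Compare letters: e→o is +10, g→q is +10, o→y is +10 — a constant shift. This is a Caesar cipher with shift 10.
On excess: e+10=o, x+10=h, c+10=m, e+10=o, s+10=c, s+10=c.

ohmocc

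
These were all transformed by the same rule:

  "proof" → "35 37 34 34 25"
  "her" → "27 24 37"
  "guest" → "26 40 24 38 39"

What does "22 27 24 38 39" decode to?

chest

Letters become their 1-based position plus 19 (so a→20, b→21, …).
Undoing it on 22 27 24 38 39: 22→(22−19)÷1=3=c, 27→(27−19)÷1=8=h, 24→(24−19)÷1=5=e, 38→(38−19)÷1=19=s, 39→(39−19)÷1=20=t.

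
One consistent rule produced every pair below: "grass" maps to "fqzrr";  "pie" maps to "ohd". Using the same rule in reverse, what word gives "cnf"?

This is a Caesar cipher with shift 25.
Reversing it on cnf: c−25=d, n−25=o, f−25=g.

dog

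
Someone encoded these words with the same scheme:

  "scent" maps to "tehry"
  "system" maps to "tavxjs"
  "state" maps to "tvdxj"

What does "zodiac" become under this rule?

The shift increases by 1 at each position, starting from +1: 1, 2, 3, ….
For zodiac: z+1=a, o+2=q, d+3=g, i+4=m, a+5=f, c+6=i.

aqgmfi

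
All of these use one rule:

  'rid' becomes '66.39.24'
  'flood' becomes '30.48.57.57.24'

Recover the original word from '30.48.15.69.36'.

flash

Each letter becomes 3×(its alphabet position, a=1..z=26) + 12.
Decoding 30.48.15.69.36: 30→(30−12)÷3=6=f, 48→(48−12)÷3=12=l, 15→(15−12)÷3=1=a, 69→(69−12)÷3=19=s, 36→(36−12)÷3=8=h.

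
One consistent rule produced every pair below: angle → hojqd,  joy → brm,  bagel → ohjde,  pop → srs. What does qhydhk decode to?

The output letters match the input read backwards, each shifted +3: angle reversed is elgna. Two steps: reverse the string, then apply a Caesar shift of +3.
Decoding qhydhk: shift back: q−3=n, h−3=e, y−3=v, d−3=a, h−3=e, k−3=h → nevaeh; then reverse → heaven.

heaven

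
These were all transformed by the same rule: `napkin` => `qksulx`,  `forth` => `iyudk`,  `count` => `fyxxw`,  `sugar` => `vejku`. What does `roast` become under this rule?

uydcw

Shifts by position in napkin: pos 0: n→q (+3), pos 1: a→k (+10), pos 2: p→s (+3), pos 3: k→u (+10) — repeating every 2. The shifts repeat in a cycle of length 2: positions 0,1,… shift by +3, +10, then the pattern repeats.
On roast: r+3=u, o+10=y, a+3=d, s+10=c, t+3=w.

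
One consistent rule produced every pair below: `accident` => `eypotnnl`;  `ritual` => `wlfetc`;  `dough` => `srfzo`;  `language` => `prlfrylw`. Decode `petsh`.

white

Read the word backwards and shift each letter +11.
Undoing it on petsh: shift back: p−11=e, e−11=t, t−11=i, s−11=h, h−11=w → etihw; then reverse → white.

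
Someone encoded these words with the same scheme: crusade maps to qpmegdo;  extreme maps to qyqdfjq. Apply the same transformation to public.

The output letters match the input read backwards, each shifted +12: crusade reversed is edasurc. The word is reversed, then every letter is shifted forward by 12.
On public: reverse → cilbup; then shift: c+12=o, i+12=u, l+12=x, b+12=n, u+12=g, p+12=b.

ouxngb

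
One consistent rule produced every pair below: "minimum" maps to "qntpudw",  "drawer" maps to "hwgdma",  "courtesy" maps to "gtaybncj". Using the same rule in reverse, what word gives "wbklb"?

In minimum: m→q is +4, i→n is +5, n→t is +6, i→p is +7 — the shift increases by 1 each position. Letter i (0-indexed) is shifted by i+4, so successive shifts are 4, 5, 6, ….
Decoding wbklb: w−4=s, b−5=w, k−6=e, l−7=e, b−8=t.

sweet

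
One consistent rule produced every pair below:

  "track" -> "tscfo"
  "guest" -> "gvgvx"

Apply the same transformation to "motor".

mpvrv

In track: t→t is +0, r→s is +1, a→c is +2, c→f is +3 — the shift increases by 1 each position. Each letter shifts forward by its position index (0, 1, 2, …) — the shift grows by one for each successive letter.
For motor: m+0=m, o+1=p, t+2=v, o+3=r, r+4=v.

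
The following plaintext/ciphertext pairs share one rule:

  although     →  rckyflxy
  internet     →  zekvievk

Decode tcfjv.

close

Compare letters: a→r is +17, l→c is +17, t→k is +17 — a constant shift. Each letter is shifted forward by 17 in the alphabet (a Caesar shift of +17).
Decoding tcfjv: t−17=c, c−17=l, f−17=o, j−17=s, v−17=e.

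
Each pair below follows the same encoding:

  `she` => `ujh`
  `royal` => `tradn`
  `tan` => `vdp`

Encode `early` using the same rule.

hdtna

The shift depends on letter class: consonant s→u is +2, but vowel e→h is +3. Vowels shift forward by 3 and consonants shift forward by 2.
For early: e(vowel)+3=h, a(vowel)+3=d, r(cons)+2=t, l(cons)+2=n, y(cons)+2=a.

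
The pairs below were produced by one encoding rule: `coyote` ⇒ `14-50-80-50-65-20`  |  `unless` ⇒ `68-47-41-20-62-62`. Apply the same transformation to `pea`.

With a=1..z=26, the number is 3·pos + 5.
For pea: p=16→53, e=5→20, a=1→8.

53-20-8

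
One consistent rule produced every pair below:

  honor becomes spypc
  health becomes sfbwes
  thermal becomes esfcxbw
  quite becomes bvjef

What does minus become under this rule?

The shift depends on letter class: consonant h→s is +11, but vowel o→p is +1. Vowels shift forward by 1 and consonants shift forward by 11.
On minus: m(cons)+11=x, i(vowel)+1=j, n(cons)+11=y, u(vowel)+1=v, s(cons)+11=d.

xjyvd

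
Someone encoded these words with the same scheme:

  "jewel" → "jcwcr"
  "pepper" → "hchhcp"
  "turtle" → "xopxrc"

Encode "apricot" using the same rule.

mhpsuqx

j(9)→j(9) and e(4)→c(2) fit y≡17x+12 (mod 26); the inverse of 17 mod 26 is 23. This is an affine cipher: with a=0,…,z=25, each position x becomes (17x+12) mod 26.
For apricot: a(0)→17·0+12≡12=m; p(15)→17·15+12≡7=h; r(17)→17·17+12≡15=p; i(8)→17·8+12≡18=s; c(2)→17·2+12≡20=u; o(14)→17·14+12≡16=q; t(19)→17·19+12≡23=x (all mod 26).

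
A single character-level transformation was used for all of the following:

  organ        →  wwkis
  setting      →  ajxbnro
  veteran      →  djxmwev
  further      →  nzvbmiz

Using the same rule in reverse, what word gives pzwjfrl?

husband

Shifts by position in organ: pos 0: o→w (+8), pos 1: r→w (+5), pos 2: g→k (+4), pos 3: a→i (+8), pos 4: n→s (+5) — repeating every 3. It's a Vigenère-style cipher with numeric key [8,5,4]: position i shifts by key[i mod 3].
Decoding pzwjfrl: p−8=h, z−5=u, w−4=s, j−8=b, f−5=a, r−4=n, l−8=d.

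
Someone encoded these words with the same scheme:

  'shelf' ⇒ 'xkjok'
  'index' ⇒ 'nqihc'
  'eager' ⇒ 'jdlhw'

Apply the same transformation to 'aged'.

Shifts by position in shelf: pos 0: s→x (+5), pos 1: h→k (+3), pos 2: e→j (+5), pos 3: l→o (+3) — repeating every 2. A repeating key of period 2 is used — shifts +5, +3 over and over.
For aged: a+5=f, g+3=j, e+5=j, d+3=g.

fjjg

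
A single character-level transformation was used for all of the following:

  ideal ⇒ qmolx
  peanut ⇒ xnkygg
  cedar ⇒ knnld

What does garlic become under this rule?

ojbwup

In ideal: i→q is +8, d→m is +9, e→o is +10, a→l is +11 — the shift increases by 1 each position. Each letter shifts forward by (position + 8), i.e. 8, 9, 10, … — the shift grows by one for each successive letter.
Applying it to garlic: g+8=o, a+9=j, r+10=b, l+11=w, i+12=u, c+13=p.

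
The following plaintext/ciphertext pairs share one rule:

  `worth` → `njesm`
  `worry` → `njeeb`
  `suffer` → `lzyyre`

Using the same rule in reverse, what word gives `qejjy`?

proof

w(22)→n(13) and o(14)→j(9) fit y≡7x+15 (mod 26); the inverse of 7 mod 26 is 15. This is an affine cipher: with a=0,…,z=25, each position x becomes (7x+15) mod 26.
Reversing it on qejjy: q(16)→15·(16−15)≡15=p; e(4)→15·(4−15)≡17=r; j(9)→15·(9−15)≡14=o; j(9)→15·(9−15)≡14=o; y(24)→15·(24−15)≡5=f (all mod 26).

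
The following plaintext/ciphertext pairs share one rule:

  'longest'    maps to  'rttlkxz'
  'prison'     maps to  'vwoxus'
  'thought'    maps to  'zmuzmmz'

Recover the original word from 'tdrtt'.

nylon

It's a Vigenère-style cipher with numeric key [6,5]: position i shifts by key[i mod 2].
Reversing it on tdrtt: t−6=n, d−5=y, r−6=l, t−5=o, t−6=n.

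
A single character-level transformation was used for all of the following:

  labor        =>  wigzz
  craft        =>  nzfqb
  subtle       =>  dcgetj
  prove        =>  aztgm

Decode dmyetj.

settle

It's a Vigenère-style cipher with numeric key [11,8,5]: position i shifts by key[i mod 3].
Decoding dmyetj: d−11=s, m−8=e, y−5=t, e−11=t, t−8=l, j−5=e.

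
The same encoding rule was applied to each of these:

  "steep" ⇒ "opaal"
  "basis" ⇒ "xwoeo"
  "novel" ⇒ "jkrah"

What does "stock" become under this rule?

It's a constant shift of +22 (ROT22).
Applying it to stock: s+22=o, t+22=p, o+22=k, c+22=y, k+22=g.

opkyg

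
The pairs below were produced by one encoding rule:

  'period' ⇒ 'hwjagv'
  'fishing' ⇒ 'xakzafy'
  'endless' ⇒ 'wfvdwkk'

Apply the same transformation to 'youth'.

qgmlz

Compare letters: p→h is +18, e→w is +18, r→j is +18 — a constant shift. Each letter is shifted forward by 18 in the alphabet (a Caesar shift of +18).
For youth: y+18=q, o+18=g, u+18=m, t+18=l, h+18=z.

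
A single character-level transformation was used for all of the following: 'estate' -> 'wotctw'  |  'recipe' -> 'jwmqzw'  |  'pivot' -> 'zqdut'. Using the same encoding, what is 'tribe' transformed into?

tjqhw

e(4)→w(22) and s(18)→o(14) fit y≡5x+2 (mod 26); the inverse of 5 mod 26 is 21. Each letter's alphabet position (a=0..z=25) is mapped through 5·x+2 mod 26 — an affine cipher.
On tribe: t(19)→5·19+2≡19=t; r(17)→5·17+2≡9=j; i(8)→5·8+2≡16=q; b(1)→5·1+2≡7=h; e(4)→5·4+2≡22=w (all mod 26).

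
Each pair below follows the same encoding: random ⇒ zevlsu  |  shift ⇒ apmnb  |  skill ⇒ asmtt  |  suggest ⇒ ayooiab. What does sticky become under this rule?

abmksg

The shift depends on letter class: consonant r→z is +8, but vowel a→e is +4. Two shifts are in play — +4 for a/e/i/o/u, +8 for every other letter.
On sticky: s(cons)+8=a, t(cons)+8=b, i(vowel)+4=m, c(cons)+8=k, k(cons)+8=s, y(cons)+8=g.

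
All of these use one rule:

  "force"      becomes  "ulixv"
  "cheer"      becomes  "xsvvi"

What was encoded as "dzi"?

Each pair mirrors across the alphabet (f↔u, o↔l, r↔i): positions sum to 25. This is the alphabet-reversal cipher (Atbash): a becomes z, b becomes y, etc.
Reversing it on dzi: d↔w, z↔a, i↔r.

war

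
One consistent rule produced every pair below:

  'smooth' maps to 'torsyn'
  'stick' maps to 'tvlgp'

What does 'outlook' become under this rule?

In smooth: s→t is +1, m→o is +2, o→r is +3, o→s is +4 — the shift increases by 1 each position. The shift increases by 1 at each position, starting from +1: 1, 2, 3, ….
On outlook: o+1=p, u+2=w, t+3=w, l+4=p, o+5=t, o+6=u, k+7=r.

pwwptur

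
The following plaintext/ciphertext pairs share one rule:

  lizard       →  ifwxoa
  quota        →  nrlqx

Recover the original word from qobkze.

Compare letters: l→i is +23, i→f is +23, z→w is +23 — a constant shift. This is a Caesar cipher with shift 23.
Decoding qobkze: q−23=t, o−23=r, b−23=e, k−23=n, z−23=c, e−23=h.

trench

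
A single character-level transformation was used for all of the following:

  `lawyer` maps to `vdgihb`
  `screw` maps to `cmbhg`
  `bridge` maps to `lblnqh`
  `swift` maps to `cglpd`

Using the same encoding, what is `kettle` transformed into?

uhddvh

The shift depends on letter class: consonant l→v is +10, but vowel a→d is +3. Two shifts are in play — +3 for a/e/i/o/u, +10 for every other letter.
Applying it to kettle: k(cons)+10=u, e(vowel)+3=h, t(cons)+10=d, t(cons)+10=d, l(cons)+10=v, e(vowel)+3=h.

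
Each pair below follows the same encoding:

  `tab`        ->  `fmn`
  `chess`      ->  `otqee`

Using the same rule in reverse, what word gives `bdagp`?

proud

Compare letters: t→f is +12, a→m is +12, b→n is +12 — a constant shift. Every letter moves 12 places later in the alphabet, wrapping around z→a.
Undoing it on bdagp: b−12=p, d−12=r, a−12=o, g−12=u, p−12=d.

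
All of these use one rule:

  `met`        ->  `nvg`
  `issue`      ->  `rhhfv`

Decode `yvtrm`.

begin

This is the alphabet-reversal cipher (Atbash): a becomes z, b becomes y, etc.
Decoding yvtrm: y↔b, v↔e, t↔g, r↔i, m↔n.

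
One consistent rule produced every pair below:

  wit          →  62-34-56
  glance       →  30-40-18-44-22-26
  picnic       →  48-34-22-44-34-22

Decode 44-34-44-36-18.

The formula is n = 2×(alphabet index, a=1) + 16.
Reversing it on 44-34-44-36-18: 44→(44−16)÷2=14=n, 34→(34−16)÷2=9=i, 44→(44−16)÷2=14=n, 36→(36−16)÷2=10=j, 18→(18−16)÷2=1=a.

ninja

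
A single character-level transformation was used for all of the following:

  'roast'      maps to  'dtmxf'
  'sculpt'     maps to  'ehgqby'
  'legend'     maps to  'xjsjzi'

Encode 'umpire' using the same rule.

grbndj

Shifts by position in roast: pos 0: r→d (+12), pos 1: o→t (+5), pos 2: a→m (+12), pos 3: s→x (+5) — repeating every 2. The shifts repeat in a cycle of length 2: positions 0,1,… shift by +12, +5, then the pattern repeats.
Applying it to umpire: u+12=g, m+5=r, p+12=b, i+5=n, r+12=d, e+5=j.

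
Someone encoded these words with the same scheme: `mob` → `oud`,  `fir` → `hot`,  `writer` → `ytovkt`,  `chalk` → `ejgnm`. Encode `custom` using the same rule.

eauvuo

The shift depends on letter class: consonant m→o is +2, but vowel o→u is +6. Vowels shift forward by 6 and consonants shift forward by 2.
For custom: c(cons)+2=e, u(vowel)+6=a, s(cons)+2=u, t(cons)+2=v, o(vowel)+6=u, m(cons)+2=o.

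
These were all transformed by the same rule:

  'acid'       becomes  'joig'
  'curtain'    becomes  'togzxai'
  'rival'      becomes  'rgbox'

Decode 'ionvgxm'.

graphic

The output letters match the input read backwards, each shifted +6: acid reversed is dica. Two steps: reverse the string, then apply a Caesar shift of +6.
Reversing it on ionvgxm: shift back: i−6=c, o−6=i, n−6=h, v−6=p, g−6=a, x−6=r, m−6=g → cihparg; then reverse → graphic.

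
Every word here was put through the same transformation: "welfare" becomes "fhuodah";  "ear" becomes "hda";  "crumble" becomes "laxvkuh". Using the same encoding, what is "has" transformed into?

The shift depends on letter class: consonant w→f is +9, but vowel e→h is +3. The rule splits by letter class: vowels +3, consonants +9.
For has: h(cons)+9=q, a(vowel)+3=d, s(cons)+9=b.

qdb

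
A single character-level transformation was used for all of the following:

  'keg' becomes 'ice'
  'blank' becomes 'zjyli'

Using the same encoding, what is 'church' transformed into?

afspaf

It's a constant shift of +24 (ROT24).
For church: c+24=a, h+24=f, u+24=s, r+24=p, c+24=a, h+24=f.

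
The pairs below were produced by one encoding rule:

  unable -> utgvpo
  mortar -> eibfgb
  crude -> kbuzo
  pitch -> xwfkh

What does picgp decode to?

u(20)→u(20) and n(13)→t(19) fit y≡15x+6 (mod 26); the inverse of 15 mod 26 is 7. This is an affine cipher: with a=0,…,z=25, each position x becomes (15x+6) mod 26.
Reversing it on picgp: p(15)→7·(15−6)≡11=l; i(8)→7·(8−6)≡14=o; c(2)→7·(2−6)≡24=y; g(6)→7·(6−6)≡0=a; p(15)→7·(15−6)≡11=l (all mod 26).

loyal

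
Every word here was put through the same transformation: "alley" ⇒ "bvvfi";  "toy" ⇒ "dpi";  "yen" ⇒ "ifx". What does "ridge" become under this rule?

The shift depends on letter class: consonant l→v is +10, but vowel a→b is +1. Vowels shift forward by 1 and consonants shift forward by 10.
Applying it to ridge: r(cons)+10=b, i(vowel)+1=j, d(cons)+10=n, g(cons)+10=q, e(vowel)+1=f.

bjnqf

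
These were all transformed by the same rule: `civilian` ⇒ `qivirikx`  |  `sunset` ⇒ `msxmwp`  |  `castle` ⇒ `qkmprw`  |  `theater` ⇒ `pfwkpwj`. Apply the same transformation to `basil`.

nkmir

c(2)→q(16) and i(8)→i(8) fit y≡3x+10 (mod 26); the inverse of 3 mod 26 is 9. Each letter's alphabet position (a=0..z=25) is mapped through 3·x+10 mod 26 — an affine cipher.
Applying it to basil: b(1)→3·1+10≡13=n; a(0)→3·0+10≡10=k; s(18)→3·18+10≡12=m; i(8)→3·8+10≡8=i; l(11)→3·11+10≡17=r (all mod 26).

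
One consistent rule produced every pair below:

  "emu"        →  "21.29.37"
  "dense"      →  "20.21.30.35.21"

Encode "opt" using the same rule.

e is letter #5 and maps to 21: an offset of 16. The number is (letter's place in the alphabet, a=1) + 16.
Applying it to opt: o=15→31, p=16→32, t=20→36.

31.32.36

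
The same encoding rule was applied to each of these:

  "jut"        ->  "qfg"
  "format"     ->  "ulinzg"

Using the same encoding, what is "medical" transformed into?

Each pair mirrors across the alphabet (j↔q, u↔f, t↔g): positions sum to 25. Each letter is replaced by its mirror in the alphabet: a↔z, b↔y, c↔x, and so on (the Atbash cipher).
Applying it to medical: m↔n, e↔v, d↔w, i↔r, c↔x, a↔z, l↔o.

nvwrxzo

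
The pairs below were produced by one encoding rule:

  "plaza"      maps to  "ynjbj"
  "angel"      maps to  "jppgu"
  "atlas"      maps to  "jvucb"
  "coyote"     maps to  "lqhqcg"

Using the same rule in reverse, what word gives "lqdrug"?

couple

Shifts by position in plaza: pos 0: p→y (+9), pos 1: l→n (+2), pos 2: a→j (+9), pos 3: z→b (+2) — repeating every 2. The shifts repeat in a cycle of length 2: positions 0,1,… shift by +9, +2, then the pattern repeats.
Reversing it on lqdrug: l−9=c, q−2=o, d−9=u, r−2=p, u−9=l, g−2=e.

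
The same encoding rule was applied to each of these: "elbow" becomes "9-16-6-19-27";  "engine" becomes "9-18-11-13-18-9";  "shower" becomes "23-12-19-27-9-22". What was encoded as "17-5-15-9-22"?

maker

e is letter #5 and maps to 9: an offset of 4. The number is (letter's place in the alphabet, a=1) + 4.
Decoding 17-5-15-9-22: 17→(17−4)÷1=13=m, 5→(5−4)÷1=1=a, 15→(15−4)÷1=11=k, 9→(9−4)÷1=5=e, 22→(22−4)÷1=18=r.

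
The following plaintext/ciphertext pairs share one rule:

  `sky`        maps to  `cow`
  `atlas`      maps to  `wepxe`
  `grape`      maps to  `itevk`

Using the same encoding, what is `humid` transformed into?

The word is reversed, then every letter is shifted forward by 4.
On humid: reverse → dimuh; then shift: d+4=h, i+4=m, m+4=q, u+4=y, h+4=l.

hmqyl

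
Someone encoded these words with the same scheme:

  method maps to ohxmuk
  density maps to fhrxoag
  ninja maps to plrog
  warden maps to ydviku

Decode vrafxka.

towards

In method: m→o is +2, e→h is +3, t→x is +4, h→m is +5 — the shift increases by 1 each position. Letter i (0-indexed) is shifted by i+2, so successive shifts are 2, 3, 4, ….
Decoding vrafxka: v−2=t, r−3=o, a−4=w, f−5=a, x−6=r, k−7=d, a−8=s.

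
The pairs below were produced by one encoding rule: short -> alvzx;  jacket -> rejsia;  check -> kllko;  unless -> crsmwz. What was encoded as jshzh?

A repeating key of period 3 is used — shifts +8, +4, +7 over and over.
Undoing it on jshzh: j−8=b, s−4=o, h−7=a, z−8=r, h−4=d.

board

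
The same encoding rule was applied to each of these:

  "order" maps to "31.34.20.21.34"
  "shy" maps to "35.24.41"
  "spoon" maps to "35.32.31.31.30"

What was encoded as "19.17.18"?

o is letter #15 and maps to 31: an offset of 16. The number is (letter's place in the alphabet, a=1) + 16.
Reversing it on 19.17.18: 19→(19−16)÷1=3=c, 17→(17−16)÷1=1=a, 18→(18−16)÷1=2=b.

cab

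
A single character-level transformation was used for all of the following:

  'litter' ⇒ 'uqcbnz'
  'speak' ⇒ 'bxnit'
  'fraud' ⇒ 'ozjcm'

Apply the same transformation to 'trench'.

cznvlp

Shifts by position in litter: pos 0: l→u (+9), pos 1: i→q (+8), pos 2: t→c (+9), pos 3: t→b (+8) — repeating every 2. A repeating key of period 2 is used — shifts +9, +8 over and over.
On trench: t+9=c, r+8=z, e+9=n, n+8=v, c+9=l, h+8=p.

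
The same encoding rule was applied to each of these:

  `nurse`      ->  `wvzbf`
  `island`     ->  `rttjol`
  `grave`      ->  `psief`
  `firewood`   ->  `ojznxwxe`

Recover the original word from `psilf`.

grace

Shifts by position in nurse: pos 0: n→w (+9), pos 1: u→v (+1), pos 2: r→z (+8), pos 3: s→b (+9), pos 4: e→f (+1) — repeating every 3. It's a Vigenère-style cipher with numeric key [9,1,8]: position i shifts by key[i mod 3].
Undoing it on psilf: p−9=g, s−1=r, i−8=a, l−9=c, f−1=e.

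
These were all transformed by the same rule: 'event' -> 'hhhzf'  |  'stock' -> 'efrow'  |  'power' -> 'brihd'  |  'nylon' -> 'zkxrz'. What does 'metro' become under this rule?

yhfdr

The shift depends on letter class: consonant v→h is +12, but vowel e→h is +3. Vowels shift forward by 3 and consonants shift forward by 12.
On metro: m(cons)+12=y, e(vowel)+3=h, t(cons)+12=f, r(cons)+12=d, o(vowel)+3=r.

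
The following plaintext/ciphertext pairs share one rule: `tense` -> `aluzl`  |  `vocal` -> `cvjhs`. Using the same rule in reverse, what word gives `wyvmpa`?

profit

Compare letters: t→a is +7, e→l is +7, n→u is +7 — a constant shift. This is a Caesar cipher with shift 7.
Reversing it on wyvmpa: w−7=p, y−7=r, v−7=o, m−7=f, p−7=i, a−7=t.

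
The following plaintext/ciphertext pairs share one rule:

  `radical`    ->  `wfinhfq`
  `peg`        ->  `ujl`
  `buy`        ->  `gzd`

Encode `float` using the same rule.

kqtfy

Compare letters: r→w is +5, a→f is +5, d→i is +5 — a constant shift. It's a constant shift of +5 (ROT5).
Applying it to float: f+5=k, l+5=q, o+5=t, a+5=f, t+5=y.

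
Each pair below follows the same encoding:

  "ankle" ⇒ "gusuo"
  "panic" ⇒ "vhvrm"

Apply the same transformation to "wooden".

In ankle: a→g is +6, n→u is +7, k→s is +8, l→u is +9 — the shift increases by 1 each position. Letter i (0-indexed) is shifted by i+6, so successive shifts are 6, 7, 8, ….
Applying it to wooden: w+6=c, o+7=v, o+8=w, d+9=m, e+10=o, n+11=y.

cvwmoy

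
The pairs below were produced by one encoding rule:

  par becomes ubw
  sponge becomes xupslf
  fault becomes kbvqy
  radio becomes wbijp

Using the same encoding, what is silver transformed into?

xjqafw

The shift depends on letter class: consonant p→u is +5, but vowel a→b is +1. The rule splits by letter class: vowels +1, consonants +5.
On silver: s(cons)+5=x, i(vowel)+1=j, l(cons)+5=q, v(cons)+5=a, e(vowel)+1=f, r(cons)+5=w.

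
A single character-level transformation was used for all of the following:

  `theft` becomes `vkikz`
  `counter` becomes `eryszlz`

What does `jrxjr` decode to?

hotel

In theft: t→v is +2, h→k is +3, e→i is +4, f→k is +5 — the shift increases by 1 each position. The shift increases by 1 at each position, starting from +2: 2, 3, 4, ….
Undoing it on jrxjr: j−2=h, r−3=o, x−4=t, j−5=e, r−6=l.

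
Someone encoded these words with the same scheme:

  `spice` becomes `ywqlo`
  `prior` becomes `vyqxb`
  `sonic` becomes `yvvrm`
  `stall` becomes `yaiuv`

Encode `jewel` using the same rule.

In spice: s→y is +6, p→w is +7, i→q is +8, c→l is +9 — the shift increases by 1 each position. Letter i (0-indexed) is shifted by i+6, so successive shifts are 6, 7, 8, ….
Applying it to jewel: j+6=p, e+7=l, w+8=e, e+9=n, l+10=v.

plenv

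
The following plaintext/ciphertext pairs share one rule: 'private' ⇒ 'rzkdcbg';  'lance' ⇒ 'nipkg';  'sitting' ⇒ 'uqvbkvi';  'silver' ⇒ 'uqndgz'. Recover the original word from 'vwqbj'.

It's a Vigenère-style cipher with numeric key [2,8]: position i shifts by key[i mod 2].
Undoing it on vwqbj: v−2=t, w−8=o, q−2=o, b−8=t, j−2=h.

tooth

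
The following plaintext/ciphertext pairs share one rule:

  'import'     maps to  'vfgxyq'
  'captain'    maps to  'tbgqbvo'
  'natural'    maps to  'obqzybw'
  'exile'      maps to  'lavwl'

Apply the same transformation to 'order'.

Each letter's alphabet position (a=0..z=25) is mapped through 9·x+1 mod 26 — an affine cipher.
For order: o(14)→9·14+1≡23=x; r(17)→9·17+1≡24=y; d(3)→9·3+1≡2=c; e(4)→9·4+1≡11=l; r(17)→9·17+1≡24=y (all mod 26).

xycly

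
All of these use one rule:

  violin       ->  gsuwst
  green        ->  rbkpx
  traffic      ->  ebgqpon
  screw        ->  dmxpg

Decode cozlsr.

retail

Shifts by position in violin: pos 0: v→g (+11), pos 1: i→s (+10), pos 2: o→u (+6), pos 3: l→w (+11), pos 4: i→s (+10), pos 5: n→t (+6) — repeating every 3. The shifts repeat in a cycle of length 3: positions 0,1,… shift by +11, +10, +6, then the pattern repeats.
Undoing it on cozlsr: c−11=r, o−10=e, z−6=t, l−11=a, s−10=i, r−6=l.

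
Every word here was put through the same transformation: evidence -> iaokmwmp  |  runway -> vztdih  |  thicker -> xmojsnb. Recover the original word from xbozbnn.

In evidence: e→i is +4, v→a is +5, i→o is +6, d→k is +7 — the shift increases by 1 each position. The shift increases by 1 at each position, starting from +4: 4, 5, 6, ….
Undoing it on xbozbnn: x−4=t, b−5=w, o−6=i, z−7=s, b−8=t, n−9=e, n−10=d.

twisted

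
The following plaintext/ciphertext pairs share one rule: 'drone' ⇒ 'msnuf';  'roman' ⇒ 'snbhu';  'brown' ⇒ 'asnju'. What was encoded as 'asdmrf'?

Each letter's alphabet position (a=0..z=25) is mapped through 19·x+7 mod 26 — an affine cipher.
Reversing it on asdmrf: a(0)→11·(0−7)≡1=b; s(18)→11·(18−7)≡17=r; d(3)→11·(3−7)≡8=i; m(12)→11·(12−7)≡3=d; r(17)→11·(17−7)≡6=g; f(5)→11·(5−7)≡4=e (all mod 26).

bridge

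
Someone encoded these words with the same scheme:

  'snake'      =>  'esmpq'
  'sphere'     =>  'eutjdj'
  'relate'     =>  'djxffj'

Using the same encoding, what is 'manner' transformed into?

Shifts by position in snake: pos 0: s→e (+12), pos 1: n→s (+5), pos 2: a→m (+12), pos 3: k→p (+5) — repeating every 2. It's a Vigenère-style cipher with numeric key [12,5]: position i shifts by key[i mod 2].
For manner: m+12=y, a+5=f, n+12=z, n+5=s, e+12=q, r+5=w.

yfzsqw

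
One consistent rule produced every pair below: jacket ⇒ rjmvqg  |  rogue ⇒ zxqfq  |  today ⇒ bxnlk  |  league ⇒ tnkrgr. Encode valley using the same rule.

In jacket: j→r is +8, a→j is +9, c→m is +10, k→v is +11 — the shift increases by 1 each position. Letter i (0-indexed) is shifted by i+8, so successive shifts are 8, 9, 10, ….
On valley: v+8=d, a+9=j, l+10=v, l+11=w, e+12=q, y+13=l.

djvwql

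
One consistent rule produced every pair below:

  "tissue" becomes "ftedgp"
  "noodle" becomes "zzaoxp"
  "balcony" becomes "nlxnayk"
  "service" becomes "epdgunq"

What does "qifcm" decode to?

extra

Shifts by position in tissue: pos 0: t→f (+12), pos 1: i→t (+11), pos 2: s→e (+12), pos 3: s→d (+11) — repeating every 2. It's a Vigenère-style cipher with numeric key [12,11]: position i shifts by key[i mod 2].
Reversing it on qifcm: q−12=e, i−11=x, f−12=t, c−11=r, m−12=a.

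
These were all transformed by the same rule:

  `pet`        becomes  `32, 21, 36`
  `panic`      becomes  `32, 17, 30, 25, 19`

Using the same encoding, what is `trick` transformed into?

36, 34, 25, 19, 27

p is letter #16 and maps to 32: an offset of 16. Each letter is replaced by its alphabet position (a=1..z=26) + 16.
For trick: t=20→36, r=18→34, i=9→25, c=3→19, k=11→27.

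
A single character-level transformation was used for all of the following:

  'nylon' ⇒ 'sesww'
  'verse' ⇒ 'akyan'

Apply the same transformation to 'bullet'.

In nylon: n→s is +5, y→e is +6, l→s is +7, o→w is +8 — the shift increases by 1 each position. The shift increases by 1 at each position, starting from +5: 5, 6, 7, ….
For bullet: b+5=g, u+6=a, l+7=s, l+8=t, e+9=n, t+10=d.

gastnd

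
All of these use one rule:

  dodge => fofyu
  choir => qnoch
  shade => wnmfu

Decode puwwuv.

d(3)→f(5) and o(14)→o(14) fit y≡15x+12 (mod 26); the inverse of 15 mod 26 is 7. This is an affine cipher: with a=0,…,z=25, each position x becomes (15x+12) mod 26.
Undoing it on puwwuv: p(15)→7·(15−12)≡21=v; u(20)→7·(20−12)≡4=e; w(22)→7·(22−12)≡18=s; w(22)→7·(22−12)≡18=s; u(20)→7·(20−12)≡4=e; v(21)→7·(21−12)≡11=l (all mod 26).

vessel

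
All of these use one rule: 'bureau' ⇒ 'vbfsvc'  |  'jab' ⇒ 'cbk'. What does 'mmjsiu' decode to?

thrill

Read the word backwards and shift each letter +1.
Reversing it on mmjsiu: shift back: m−1=l, m−1=l, j−1=i, s−1=r, i−1=h, u−1=t → llirht; then reverse → thrill.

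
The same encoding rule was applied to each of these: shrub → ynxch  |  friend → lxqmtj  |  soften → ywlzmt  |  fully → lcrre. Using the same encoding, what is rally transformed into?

The shift depends on letter class: consonant s→y is +6, but vowel u→c is +8. The rule splits by letter class: vowels +8, consonants +6.
Applying it to rally: r(cons)+6=x, a(vowel)+8=i, l(cons)+6=r, l(cons)+6=r, y(cons)+6=e.

xirre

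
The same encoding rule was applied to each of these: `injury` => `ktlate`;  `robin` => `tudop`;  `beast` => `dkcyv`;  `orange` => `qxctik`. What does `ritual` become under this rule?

Shifts by position in injury: pos 0: i→k (+2), pos 1: n→t (+6), pos 2: j→l (+2), pos 3: u→a (+6) — repeating every 2. A repeating key of period 2 is used — shifts +2, +6 over and over.
For ritual: r+2=t, i+6=o, t+2=v, u+6=a, a+2=c, l+6=r.

tovacr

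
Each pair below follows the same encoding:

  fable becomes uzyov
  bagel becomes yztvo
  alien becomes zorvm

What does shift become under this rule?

Each pair mirrors across the alphabet (f↔u, a↔z, b↔y): positions sum to 25. This is the alphabet-reversal cipher (Atbash): a becomes z, b becomes y, etc.
For shift: s↔h, h↔s, i↔r, f↔u, t↔g.

hsrug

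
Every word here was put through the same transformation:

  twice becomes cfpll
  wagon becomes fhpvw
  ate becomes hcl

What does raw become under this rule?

ahf

The shift depends on letter class: consonant t→c is +9, but vowel i→p is +7. The rule splits by letter class: vowels +7, consonants +9.
For raw: r(cons)+9=a, a(vowel)+7=h, w(cons)+9=f.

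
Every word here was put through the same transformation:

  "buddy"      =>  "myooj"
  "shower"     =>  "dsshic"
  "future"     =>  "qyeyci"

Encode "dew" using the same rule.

oih

The shift depends on letter class: consonant b→m is +11, but vowel u→y is +4. The rule splits by letter class: vowels +4, consonants +11.
Applying it to dew: d(cons)+11=o, e(vowel)+4=i, w(cons)+11=h.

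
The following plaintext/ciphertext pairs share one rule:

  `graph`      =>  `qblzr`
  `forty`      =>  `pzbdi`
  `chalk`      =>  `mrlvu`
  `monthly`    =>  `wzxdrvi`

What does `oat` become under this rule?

zld

The shift depends on letter class: consonant g→q is +10, but vowel a→l is +11. The rule splits by letter class: vowels +11, consonants +10.
For oat: o(vowel)+11=z, a(vowel)+11=l, t(cons)+10=d.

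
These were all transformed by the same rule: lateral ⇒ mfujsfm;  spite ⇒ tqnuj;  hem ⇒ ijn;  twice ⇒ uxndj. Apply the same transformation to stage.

tufhj

Two shifts are in play — +5 for a/e/i/o/u, +1 for every other letter.
On stage: s(cons)+1=t, t(cons)+1=u, a(vowel)+5=f, g(cons)+1=h, e(vowel)+5=j.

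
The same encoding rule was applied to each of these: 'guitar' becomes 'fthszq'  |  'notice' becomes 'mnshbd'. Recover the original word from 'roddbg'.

speech

Compare letters: g→f is +25, u→t is +25, i→h is +25 — a constant shift. This is a Caesar cipher with shift 25.
Decoding roddbg: r−25=s, o−25=p, d−25=e, d−25=e, b−25=c, g−25=h.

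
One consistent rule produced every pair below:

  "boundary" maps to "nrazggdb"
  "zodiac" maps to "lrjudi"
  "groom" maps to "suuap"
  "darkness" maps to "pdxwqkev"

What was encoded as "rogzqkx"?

flannel

Shifts by position in boundary: pos 0: b→n (+12), pos 1: o→r (+3), pos 2: u→a (+6), pos 3: n→z (+12), pos 4: d→g (+3), pos 5: a→g (+6) — repeating every 3. It's a Vigenère-style cipher with numeric key [12,3,6]: position i shifts by key[i mod 3].
Decoding rogzqkx: r−12=f, o−3=l, g−6=a, z−12=n, q−3=n, k−6=e, x−12=l.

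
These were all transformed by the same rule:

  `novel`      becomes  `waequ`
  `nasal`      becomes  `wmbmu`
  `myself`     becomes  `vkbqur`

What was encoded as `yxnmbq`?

please

Shifts by position in novel: pos 0: n→w (+9), pos 1: o→a (+12), pos 2: v→e (+9), pos 3: e→q (+12) — repeating every 2. The shifts repeat in a cycle of length 2: positions 0,1,… shift by +9, +12, then the pattern repeats.
Undoing it on yxnmbq: y−9=p, x−12=l, n−9=e, m−12=a, b−9=s, q−12=e.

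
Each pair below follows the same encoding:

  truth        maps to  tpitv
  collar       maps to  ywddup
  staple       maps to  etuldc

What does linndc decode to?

t(19)→t(19) and r(17)→p(15) fit y≡15x+20 (mod 26); the inverse of 15 mod 26 is 7. This is an affine cipher: with a=0,…,z=25, each position x becomes (15x+20) mod 26.
Reversing it on linndc: l(11)→7·(11−20)≡15=p; i(8)→7·(8−20)≡20=u; n(13)→7·(13−20)≡3=d; n(13)→7·(13−20)≡3=d; d(3)→7·(3−20)≡11=l; c(2)→7·(2−20)≡4=e (all mod 26).

puddle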